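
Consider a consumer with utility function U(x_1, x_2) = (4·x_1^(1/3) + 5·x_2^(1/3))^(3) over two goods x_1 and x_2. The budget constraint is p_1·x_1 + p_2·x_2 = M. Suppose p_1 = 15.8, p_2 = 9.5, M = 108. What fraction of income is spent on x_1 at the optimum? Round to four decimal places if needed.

share on x_1 = 0.3568

From the CES first-order condition, (4/5)·(x_2/x_1)^(2/3) = p_1/p_2.
Hence x_2/x_1 = ((5/4)·p_1/p_2)^(1/(2/3)), i.e. raised to the 1.5 power.
With the ratio pinned down, the budget gives x_1* = M/(p_1 + p_2·(x_2/x_1)) and x_2* = (x_2/x_1)·x_1*.
Numerically x_2/x_1 = 2.997542, so x_1* = 108/(15.8 + 9.5·2.997542) = 2.4392 and x_2* = 2.997542·2.4392 = 7.3116.
Expenditure on x_1: 15.8·2.4392 = 38.5395; share = 0.3568.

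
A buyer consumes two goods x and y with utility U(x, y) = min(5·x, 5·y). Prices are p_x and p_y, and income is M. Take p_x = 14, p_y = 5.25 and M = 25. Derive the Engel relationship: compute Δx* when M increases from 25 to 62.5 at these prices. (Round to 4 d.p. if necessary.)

Δx* = 1.9481

With perfect complements, no substitution: consume in ratio x:y = 5:5.
Budget: p_x·x + p_y·x = M, so (5·p_x + 5·p_y)·x = 5·M.
Demand: x*(p_x,p_y,M) = 5·M/(5·p_x + 5·p_y), y* = 5·M/(5·p_x + 5·p_y).
Here 5·14 + 5·5.25 = 96.25, giving x* = 1.2987.
At M' = 62.5: x* = 3.2468. Change: 3.2468 − 1.2987 = 1.9481.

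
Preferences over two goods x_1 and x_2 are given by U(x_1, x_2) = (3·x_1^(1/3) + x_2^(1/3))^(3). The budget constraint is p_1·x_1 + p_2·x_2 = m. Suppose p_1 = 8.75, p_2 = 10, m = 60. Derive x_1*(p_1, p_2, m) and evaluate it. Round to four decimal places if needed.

From the CES first-order condition, 3·(x_2/x_1)^(2/3) = p_1/p_2.
Hence x_2/x_1 = ((1/3)·p_1/p_2)^(1/(2/3)), i.e. raised to the 1.5 power.
With the ratio pinned down, the budget gives x_1* = m/(p_1 + p_2·(x_2/x_1)) and x_2* = (x_2/x_1)·x_1*.
Numerically x_2/x_1 = 0.157518, so x_1* = 60/(8.75 + 10·0.157518) = 5.811.

x_1* = 5.811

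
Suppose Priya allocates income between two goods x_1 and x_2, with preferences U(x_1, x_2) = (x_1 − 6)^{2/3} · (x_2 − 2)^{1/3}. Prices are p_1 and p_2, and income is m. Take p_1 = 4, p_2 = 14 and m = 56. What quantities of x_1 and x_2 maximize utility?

x_1* = 6.6667, x_2* = 2.0952

Let x_1' = x_1−6, x_2' = x_2−2. MRS = 2·x_2'/x_1' = p_1/p_2.
After buying the subsistence bundle (6, 2), a share 2/3 of the remaining income goes to x_1: x_1* = 6 + 2/3·(m − 6p_1 − 2p_2)/p_1.
Discretionary income = 56 − 6·4 − 2·14 = 4; x_1* = 6 + 2/3·4/4 = 6.6667; x_2* = 2 + 1/3·4/14 = 2.0952.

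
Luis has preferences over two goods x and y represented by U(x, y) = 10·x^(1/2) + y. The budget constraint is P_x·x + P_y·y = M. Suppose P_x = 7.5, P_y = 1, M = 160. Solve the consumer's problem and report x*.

x* = 0.4444

Plugging in: x* = (5·1/7.5)² = 0.4444.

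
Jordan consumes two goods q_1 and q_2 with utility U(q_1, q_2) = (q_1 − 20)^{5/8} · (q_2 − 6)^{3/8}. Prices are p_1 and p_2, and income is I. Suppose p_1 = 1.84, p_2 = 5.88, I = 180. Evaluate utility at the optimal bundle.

After buying the subsistence bundle (20, 6), a share 0.625 of the remaining income goes to q_1: q_1* = 20 + 0.625·(I − 20p_1 − 6p_2)/p_1.
Discretionary income = 180 − 20·1.84 − 6·5.88 = 107.92; q_1* = 20 + 0.625·107.92/1.84 = 56.6576; q_2* = 6 + 0.375·107.92/5.88 = 12.8827.
Utility at the optimum: U(56.6576, 12.8827) = 19.5777.

V = 19.5777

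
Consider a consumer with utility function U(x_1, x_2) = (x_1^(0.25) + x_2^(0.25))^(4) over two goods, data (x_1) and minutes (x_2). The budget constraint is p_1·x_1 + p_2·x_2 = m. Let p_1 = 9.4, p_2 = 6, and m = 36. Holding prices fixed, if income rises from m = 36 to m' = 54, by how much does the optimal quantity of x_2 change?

Δx_2* = 1.612

MRS = MU_x_1/MU_x_2 = (x_2/x_1)^(0.75). Set equal to p_1/p_2.
Solve for the ratio: x_2/x_1 = [p_1/p_2]^(4/3).
Substitute x_2 = (x_2/x_1)·x_1 into the budget: x_1* = m/(p_1 + p_2·(x_2/x_1)).
Numerically x_2/x_1 = 1.81957, so x_1* = 36/(9.4 + 6·1.81957) = 1.7719 and x_2* = 1.81957·1.7719 = 3.2241.
At m' = 54: x_2* = 4.8361. Change: 4.8361 − 3.2241 = 1.612.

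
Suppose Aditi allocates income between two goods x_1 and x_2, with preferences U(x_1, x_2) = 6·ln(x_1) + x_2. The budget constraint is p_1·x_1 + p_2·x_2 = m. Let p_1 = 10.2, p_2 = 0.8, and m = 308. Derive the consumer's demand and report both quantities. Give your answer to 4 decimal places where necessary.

x_1* = 0.4706, x_2* = 379

Set MRS = p_1/p_2: (6/x_1)/1 = p_1/p_2.
So x_1*(p_1,p_2) = 6·p_2/p_1, independent of income; and x_2* = (m − 6·p_2)/p_2.
At the given prices: x_1* = 6·0.8/10.2 = 0.4706, and x_2* = 379.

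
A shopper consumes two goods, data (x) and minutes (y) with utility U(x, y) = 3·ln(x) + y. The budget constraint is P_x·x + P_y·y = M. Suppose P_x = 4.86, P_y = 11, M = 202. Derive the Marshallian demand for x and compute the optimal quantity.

MU_x = 3/x, MU_y = 1. Tangency: 3/x = P_x/P_y.
So x*(P_x,P_y) = 3·P_y/P_x, independent of income; and y* = (M − 3·P_y)/P_y.
At the given prices: x* = 3·11/4.86 = 6.7901.

x* = 6.7901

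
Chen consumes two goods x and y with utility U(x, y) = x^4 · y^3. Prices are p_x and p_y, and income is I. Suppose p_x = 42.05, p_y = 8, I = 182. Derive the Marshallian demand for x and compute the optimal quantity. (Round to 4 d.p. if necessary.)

x* = 2.4732

Tangency: MRS = (4/3)·y/x = p_x/p_y.
Rearranging, p_y·y = (3/4)·p_x·x. Substituting into the budget gives p_x·x·(1 + (3/4)) = I.
Demand: x*(p_x,p_y,I) = 4/7·I/p_x and y* = 3/7·I/p_y.
At p_x=42.05, p_y=8, I=182: x* = 4/7·182/42.05 = 2.4732.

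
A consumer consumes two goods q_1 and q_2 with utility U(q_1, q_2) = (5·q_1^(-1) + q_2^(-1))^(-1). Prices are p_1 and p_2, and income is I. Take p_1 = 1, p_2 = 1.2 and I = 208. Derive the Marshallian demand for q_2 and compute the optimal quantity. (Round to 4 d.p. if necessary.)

MU_q_1 ∝ 5·q_1^(-2), MU_q_2 ∝ q_2^(-2), so MRS = 5·(q_2/q_1)^(2) = p_1/p_2.
Hence q_2/q_1 = ((1/5)·p_1/p_2)^(1/(2)), i.e. raised to the 0.5 power.
Substitute q_2 = (q_2/q_1)·q_1 into the budget: q_1* = I/(p_1 + p_2·(q_2/q_1)).
Numerically q_2/q_1 = 0.408248, so q_1* = 208/(1 + 1.2·0.408248) = 139.6069 and q_2* = 0.408248·139.6069 = 56.9943.

q_2* = 56.9943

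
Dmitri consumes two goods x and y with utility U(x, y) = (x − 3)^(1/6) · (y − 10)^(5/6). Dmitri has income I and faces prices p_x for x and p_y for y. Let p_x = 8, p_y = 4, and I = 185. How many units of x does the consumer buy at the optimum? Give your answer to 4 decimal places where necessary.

Let x' = x−3, y' = y−10. MRS = (1/5)·y'/x' = p_x/p_y.
After buying the subsistence bundle (3, 10), a share 1/6 of the remaining income goes to x: x* = 3 + 1/6·(I − 3p_x − 10p_y)/p_x.
Discretionary income = 185 − 3·8 − 10·4 = 121; x* = 3 + 1/6·121/8 = 5.5208.

x* = 5.5208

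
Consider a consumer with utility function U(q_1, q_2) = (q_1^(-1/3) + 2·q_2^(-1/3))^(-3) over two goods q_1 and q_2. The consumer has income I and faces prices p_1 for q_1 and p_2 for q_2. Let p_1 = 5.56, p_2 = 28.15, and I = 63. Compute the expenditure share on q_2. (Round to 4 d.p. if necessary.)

share on q_2 = 0.7161

Numerically q_2/q_1 = 0.498276, so q_1* = 63/(5.56 + 28.15·0.498276) = 3.2165 and q_2* = 0.498276·3.2165 = 1.6027.
Expenditure on q_2: 28.15·1.6027 = 45.1162; share = 0.7161.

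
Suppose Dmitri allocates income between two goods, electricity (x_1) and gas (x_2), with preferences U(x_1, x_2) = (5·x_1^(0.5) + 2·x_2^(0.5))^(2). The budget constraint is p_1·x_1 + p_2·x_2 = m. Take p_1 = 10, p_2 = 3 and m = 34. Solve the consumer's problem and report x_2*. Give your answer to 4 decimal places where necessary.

x_2* = 3.942

MU_x_1 ∝ 5·x_1^(-0.5), MU_x_2 ∝ 2·x_2^(-0.5), so MRS = (5/2)·(x_2/x_1)^(0.5) = p_1/p_2.
Solve for the ratio: x_2/x_1 = [(2/5)·p_1/p_2]^(2).
Substitute x_2 = (x_2/x_1)·x_1 into the budget: x_1* = m/(p_1 + p_2·(x_2/x_1)).
Numerically x_2/x_1 = 1.777778, so x_1* = 34/(10 + 3·1.777778) = 2.2174 and x_2* = 1.777778·2.2174 = 3.942.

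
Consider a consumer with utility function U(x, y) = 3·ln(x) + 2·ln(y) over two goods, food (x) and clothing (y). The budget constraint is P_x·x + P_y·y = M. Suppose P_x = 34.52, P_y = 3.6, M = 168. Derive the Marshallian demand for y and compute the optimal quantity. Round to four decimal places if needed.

y* = 18.6667

The MRS is (3/2)·y/x. Set MRS = P_x/P_y.
So 3·P_y·y = 2·P_x·x; combined with the budget, a share 0.6 of income goes to x.
Demand: x*(P_x,P_y,M) = 0.6·M/P_x and y* = 0.4·M/P_y.
At P_x=34.52, P_y=3.6, M=168: y* = 0.4·168/3.6 = 18.6667.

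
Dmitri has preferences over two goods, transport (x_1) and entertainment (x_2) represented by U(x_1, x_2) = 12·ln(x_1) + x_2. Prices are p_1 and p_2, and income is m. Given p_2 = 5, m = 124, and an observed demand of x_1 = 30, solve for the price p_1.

p_1 = 2

Set MRS = p_1/p_2: (12/x_1)/1 = p_1/p_2.
So x_1*(p_1,p_2) = 12·p_2/p_1, independent of income; and x_2* = (m − 12·p_2)/p_2.
Set x_1* = 30 in the demand function and solve for p_1: p_1 = 2.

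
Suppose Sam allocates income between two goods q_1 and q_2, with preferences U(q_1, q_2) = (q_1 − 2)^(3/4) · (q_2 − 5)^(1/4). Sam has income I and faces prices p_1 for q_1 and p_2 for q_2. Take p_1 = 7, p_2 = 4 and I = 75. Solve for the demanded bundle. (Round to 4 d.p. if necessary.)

Substituting into the budget: q_1* = 2 + 0.75·(I − 2·p_1 − 5·p_2)/p_1, and q_2* = 5 + 0.25·(…)/p_2.
Discretionary income = 75 − 2·7 − 5·4 = 41; q_1* = 2 + 0.75·41/7 = 6.3929; q_2* = 5 + 0.25·41/4 = 7.5625.

q_1* = 6.3929, q_2* = 7.5625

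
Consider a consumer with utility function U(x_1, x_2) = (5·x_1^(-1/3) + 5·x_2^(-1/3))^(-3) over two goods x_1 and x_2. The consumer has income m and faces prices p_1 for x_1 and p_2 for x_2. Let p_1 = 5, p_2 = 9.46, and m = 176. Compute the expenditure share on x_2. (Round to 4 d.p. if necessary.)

share on x_2 = 0.5398

From the CES first-order condition, (x_2/x_1)^(4/3) = p_1/p_2.
Solve for the ratio: x_2/x_1 = [p_1/p_2]^(0.75).
With the ratio pinned down, the budget gives x_1* = m/(p_1 + p_2·(x_2/x_1)) and x_2* = (x_2/x_1)·x_1*.
Numerically x_2/x_1 = 0.619882, so x_1* = 176/(5 + 9.46·0.619882) = 16.2002 and x_2* = 0.619882·16.2002 = 10.0422.
Expenditure on x_2: 9.46·10.0422 = 94.9992; share = 0.5398.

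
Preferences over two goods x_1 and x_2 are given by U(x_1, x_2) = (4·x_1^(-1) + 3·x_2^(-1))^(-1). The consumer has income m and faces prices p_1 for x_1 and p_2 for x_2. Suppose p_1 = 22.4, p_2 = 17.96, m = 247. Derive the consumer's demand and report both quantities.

x_1* = 6.2107, x_2* = 6.0067

From the CES first-order condition, (4/3)·(x_2/x_1)^(2) = p_1/p_2.
Hence x_2/x_1 = ((3/4)·p_1/p_2)^(1/(2)), i.e. raised to the 0.5 power.
Substitute x_2 = (x_2/x_1)·x_1 into the budget: x_1* = m/(p_1 + p_2·(x_2/x_1)).
Numerically x_2/x_1 = 0.967167, so x_1* = 247/(22.4 + 17.96·0.967167) = 6.2107 and x_2* = 0.967167·6.2107 = 6.0067.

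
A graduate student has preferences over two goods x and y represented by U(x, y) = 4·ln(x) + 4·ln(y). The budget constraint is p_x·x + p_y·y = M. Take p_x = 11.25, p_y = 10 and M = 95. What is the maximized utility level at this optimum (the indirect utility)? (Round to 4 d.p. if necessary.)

V = 11.994

The MRS is y/x. Set MRS = p_x/p_y.
So 4·p_y·y = 4·p_x·x; combined with the budget, a share 0.5 of income goes to x.
Demand: x*(p_x,p_y,M) = 0.5·M/p_x and y* = 0.5·M/p_y.
At p_x=11.25, p_y=10, M=95: x* = 0.5·95/11.25 = 4.2222, y* = 4.75.
Utility at the optimum: U(4.2222, 4.75) = 11.994.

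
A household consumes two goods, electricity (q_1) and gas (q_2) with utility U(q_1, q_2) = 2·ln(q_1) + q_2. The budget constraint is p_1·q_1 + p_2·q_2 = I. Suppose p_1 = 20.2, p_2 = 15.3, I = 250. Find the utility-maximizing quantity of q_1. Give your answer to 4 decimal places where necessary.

q_1* = 1.5149

Set MRS = p_1/p_2: (2/q_1)/1 = p_1/p_2.
So q_1*(p_1,p_2) = 2·p_2/p_1, independent of income; and q_2* = (I − 2·p_2)/p_2.
At the given prices: q_1* = 2·15.3/20.2 = 1.5149.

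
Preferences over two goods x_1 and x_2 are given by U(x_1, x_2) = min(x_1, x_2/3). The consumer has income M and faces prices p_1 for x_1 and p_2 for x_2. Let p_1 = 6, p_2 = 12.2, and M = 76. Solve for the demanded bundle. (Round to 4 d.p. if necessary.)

x_1* = 1.784, x_2* = 5.3521

Leontief preferences: the optimum is at the kink where x_1/1 = x_2/3, i.e. x_2 = 3·x_1.
Budget: p_1·x_1 + p_2·3·x_1 = M, so (p_1 + 3·p_2)·x_1 = M.
Demand: x_1*(p_1,p_2,M) = M/(p_1 + 3·p_2), x_2* = 3·M/(p_1 + 3·p_2).
Here 6 + 3·12.2 = 42.6, giving x_1* = 1.784 and x_2* = 5.3521.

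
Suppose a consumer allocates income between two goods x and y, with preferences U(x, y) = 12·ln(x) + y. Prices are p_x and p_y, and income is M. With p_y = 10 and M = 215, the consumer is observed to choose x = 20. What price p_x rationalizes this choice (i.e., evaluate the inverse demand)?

p_x = 6

MU_x = 12/x, MU_y = 1. Tangency: 12/x = p_x/p_y.
So x*(p_x,p_y) = 12·p_y/p_x, independent of income; and y* = (M − 12·p_y)/p_y.
Set x* = 20 in the demand function and solve for p_x: p_x = 6.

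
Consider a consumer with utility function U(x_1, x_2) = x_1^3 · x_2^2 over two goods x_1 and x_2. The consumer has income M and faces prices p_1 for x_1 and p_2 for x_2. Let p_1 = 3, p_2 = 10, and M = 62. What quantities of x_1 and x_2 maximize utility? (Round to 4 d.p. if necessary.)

x_1* = 12.4, x_2* = 2.48

The MRS is (3/2)·x_2/x_1. Set MRS = p_1/p_2.
Rearranging, p_2·x_2 = (2/3)·p_1·x_1. Substituting into the budget gives p_1·x_1·(1 + (2/3)) = M.
Demand: x_1*(p_1,p_2,M) = 0.6·M/p_1 and x_2* = 0.4·M/p_2.
At p_1=3, p_2=10, M=62: x_1* = 0.6·62/3 = 12.4, x_2* = 2.48.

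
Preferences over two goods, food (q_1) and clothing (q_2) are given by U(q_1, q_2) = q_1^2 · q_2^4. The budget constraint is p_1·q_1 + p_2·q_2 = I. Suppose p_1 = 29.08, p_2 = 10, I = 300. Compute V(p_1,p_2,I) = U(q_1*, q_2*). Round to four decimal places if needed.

V = 1892043.7668

Tangency: MRS = (1/2)·q_2/q_1 = p_1/p_2.
So 2·p_2·q_2 = 4·p_1·q_1; combined with the budget, a share 1/3 of income goes to q_1.
Demand: q_1*(p_1,p_2,I) = 1/3·I/p_1 and q_2* = 2/3·I/p_2.
At p_1=29.08, p_2=10, I=300: q_1* = 1/3·300/29.08 = 3.4388, q_2* = 20.
Utility at the optimum: U(3.4388, 20) = 1892043.7668.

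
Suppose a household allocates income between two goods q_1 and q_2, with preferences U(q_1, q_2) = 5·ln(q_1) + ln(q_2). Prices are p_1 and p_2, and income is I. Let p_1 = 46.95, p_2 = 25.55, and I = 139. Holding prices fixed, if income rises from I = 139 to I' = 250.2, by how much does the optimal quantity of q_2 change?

Tangency: MRS = 5·q_2/q_1 = p_1/p_2.
Rearranging, p_2·q_2 = (1/5)·p_1·q_1. Substituting into the budget gives p_1·q_1·(1 + (1/5)) = I.
Demand: q_1*(p_1,p_2,I) = 5/6·I/p_1 and q_2* = 1/6·I/p_2.
At p_1=46.95, p_2=25.55, I=139: q_2* = 1/6·139/25.55 = 0.9067.
At I' = 250.2: q_2* = 1.6321. Change: 1.6321 − 0.9067 = 0.7254.

Δq_2* = 0.7254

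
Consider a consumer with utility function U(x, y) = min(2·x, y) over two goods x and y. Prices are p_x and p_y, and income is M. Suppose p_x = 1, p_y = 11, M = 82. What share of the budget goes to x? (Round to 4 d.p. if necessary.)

Leontief preferences: the optimum is at the kink where x/1 = y/2, i.e. y = 2·x.
Budget: p_x·x + p_y·2·x = M, so (p_x + 2·p_y)·x = M.
Demand: x*(p_x,p_y,M) = M/(p_x + 2·p_y), y* = 2·M/(p_x + 2·p_y).
Here 1 + 2·11 = 23, giving x* = 3.5652 and y* = 7.1304.
Expenditure on x: 1·3.5652 = 3.5652; share = 0.0435.

share on x = 0.0435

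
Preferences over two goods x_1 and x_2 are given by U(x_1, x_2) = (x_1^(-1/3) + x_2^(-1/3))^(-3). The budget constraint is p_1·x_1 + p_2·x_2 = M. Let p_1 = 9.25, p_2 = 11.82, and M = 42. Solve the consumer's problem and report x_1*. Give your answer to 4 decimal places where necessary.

With the ratio pinned down, the budget gives x_1* = M/(p_1 + p_2·(x_2/x_1)) and x_2* = (x_2/x_1)·x_1*.
Numerically x_2/x_1 = 0.832038, so x_1* = 42/(9.25 + 11.82·0.832038) = 2.2007.

x_1* = 2.2007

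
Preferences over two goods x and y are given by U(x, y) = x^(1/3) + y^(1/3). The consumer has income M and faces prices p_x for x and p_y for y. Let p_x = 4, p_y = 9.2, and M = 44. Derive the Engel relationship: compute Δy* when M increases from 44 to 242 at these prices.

MU_x ∝ x^(-2/3), MU_y ∝ y^(-2/3), so MRS = (y/x)^(2/3) = p_x/p_y.
Hence y/x = (p_x/p_y)^(1/(2/3)), i.e. raised to the 1.5 power.
With the ratio pinned down, the budget gives x* = M/(p_x + p_y·(y/x)) and y* = (y/x)·x*.
Numerically y/x = 0.286687, so x* = 44/(4 + 9.2·0.286687) = 6.629 and y* = 0.286687·6.629 = 1.9004.
At M' = 242: y* = 10.4524. Change: 10.4524 − 1.9004 = 8.552.

Δy* = 8.552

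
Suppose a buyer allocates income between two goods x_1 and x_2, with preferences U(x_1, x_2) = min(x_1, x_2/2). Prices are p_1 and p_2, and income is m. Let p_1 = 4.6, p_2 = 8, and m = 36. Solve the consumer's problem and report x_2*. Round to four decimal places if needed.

With perfect complements, no substitution: consume in ratio x_1:x_2 = 1:2.
Budget: p_1·x_1 + p_2·2·x_1 = m, so (p_1 + 2·p_2)·x_1 = m.
Demand: x_1*(p_1,p_2,m) = m/(p_1 + 2·p_2), x_2* = 2·m/(p_1 + 2·p_2).
Here 4.6 + 2·8 = 20.6, giving x_2* = 3.4951.

x_2* = 3.4951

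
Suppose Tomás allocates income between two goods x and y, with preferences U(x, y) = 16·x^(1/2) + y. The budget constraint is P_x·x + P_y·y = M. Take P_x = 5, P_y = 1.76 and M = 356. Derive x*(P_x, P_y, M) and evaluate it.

Utility is quasi-linear in y; the FOC for x is 8/√x = P_x/P_y.
Solve: √x = 8·P_y/P_x, so x*(P_x,P_y) = (8·P_y/P_x)², and y* = (M − P_x·x*)/P_y.
Plugging in: x* = (8·1.76/5)² = 7.9299.

x* = 7.9299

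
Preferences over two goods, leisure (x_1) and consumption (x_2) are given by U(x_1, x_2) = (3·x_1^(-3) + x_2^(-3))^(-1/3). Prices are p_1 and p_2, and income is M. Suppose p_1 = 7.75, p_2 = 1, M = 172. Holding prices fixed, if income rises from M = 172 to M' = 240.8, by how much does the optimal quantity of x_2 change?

MRS = MU_x_1/MU_x_2 = 3·(x_2/x_1)^(4). Set equal to p_1/p_2.
Hence x_2/x_1 = ((1/3)·p_1/p_2)^(1/(4)), i.e. raised to the 0.25 power.
Substitute x_2 = (x_2/x_1)·x_1 into the budget: x_1* = M/(p_1 + p_2·(x_2/x_1)).
Numerically x_2/x_1 = 1.267784, so x_1* = 172/(7.75 + 1·1.267784) = 19.0734 and x_2* = 1.267784·19.0734 = 24.181.
At M' = 240.8: x_2* = 33.8534. Change: 33.8534 − 24.181 = 9.6724.

Δx_2* = 9.6724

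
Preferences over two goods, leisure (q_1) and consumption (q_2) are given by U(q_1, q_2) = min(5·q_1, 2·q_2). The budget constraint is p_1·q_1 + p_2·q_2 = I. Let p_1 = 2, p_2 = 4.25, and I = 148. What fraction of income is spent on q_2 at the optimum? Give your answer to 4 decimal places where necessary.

share on q_2 = 0.8416

Leontief preferences: the optimum is at the kink where q_1/2 = q_2/5, i.e. q_2 = (5/2)·q_1.
Budget: p_1·q_1 + p_2·(5/2)·q_1 = I, so (2·p_1 + 5·p_2)·q_1 = 2·I.
Demand: q_1*(p_1,p_2,I) = 2·I/(2·p_1 + 5·p_2), q_2* = 5·I/(2·p_1 + 5·p_2).
Here 2·2 + 5·4.25 = 25.25, giving q_1* = 11.7228 and q_2* = 29.3069.
Expenditure on q_2: 4.25·29.3069 = 124.5545; share = 0.8416.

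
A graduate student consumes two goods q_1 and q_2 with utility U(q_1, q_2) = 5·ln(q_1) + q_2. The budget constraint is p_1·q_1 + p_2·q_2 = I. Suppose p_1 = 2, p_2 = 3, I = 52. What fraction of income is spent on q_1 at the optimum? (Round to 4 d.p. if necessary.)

share on q_1 = 0.2885

MU_q_1 = 5/q_1, MU_q_2 = 1. Tangency: 5/q_1 = p_1/p_2.
So q_1*(p_1,p_2) = 5·p_2/p_1, independent of income; and q_2* = (I − 5·p_2)/p_2.
At the given prices: q_1* = 5·3/2 = 7.5, and q_2* = 12.3333.
Expenditure on q_1: 2·7.5 = 15; share = 0.2885.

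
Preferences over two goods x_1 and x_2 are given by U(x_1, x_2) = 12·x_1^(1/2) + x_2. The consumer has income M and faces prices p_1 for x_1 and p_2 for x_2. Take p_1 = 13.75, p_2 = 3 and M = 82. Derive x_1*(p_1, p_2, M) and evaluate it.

Set MRS = p_1/p_2: 6·x_1^(−1/2) = p_1/p_2.
Thus x_1* = (6·p_2/p_1)² — independent of M — with the rest of income spent on x_2.
Plugging in: x_1* = (6·3/13.75)² = 1.7137.

x_1* = 1.7137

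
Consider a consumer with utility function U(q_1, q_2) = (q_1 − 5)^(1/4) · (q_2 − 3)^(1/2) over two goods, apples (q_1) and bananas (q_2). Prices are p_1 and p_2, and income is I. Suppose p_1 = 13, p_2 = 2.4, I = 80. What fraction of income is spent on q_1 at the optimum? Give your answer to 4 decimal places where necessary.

share on q_1 = 0.845

Let q_1' = q_1−5, q_2' = q_2−3. MRS = (1/2)·q_2'/q_1' = p_1/p_2.
After buying the subsistence bundle (5, 3), a share 1/3 of the remaining income goes to q_1: q_1* = 5 + 1/3·(I − 5p_1 − 3p_2)/p_1.
Discretionary income = 80 − 5·13 − 3·2.4 = 7.8; q_1* = 5 + 1/3·7.8/13 = 5.2; q_2* = 3 + 2/3·7.8/2.4 = 5.1667.
Expenditure on q_1: 13·5.2 = 67.6; share = 0.845.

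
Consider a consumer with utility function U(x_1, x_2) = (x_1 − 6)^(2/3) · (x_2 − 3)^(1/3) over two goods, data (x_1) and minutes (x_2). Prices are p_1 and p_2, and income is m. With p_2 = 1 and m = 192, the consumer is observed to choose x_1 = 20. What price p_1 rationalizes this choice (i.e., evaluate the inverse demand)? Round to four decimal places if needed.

This is Cobb-Douglas in (x_1−6, x_2−3): tangency gives 2/3·p_2·(x_2−3) = 1/3·p_1·(x_1−6).
Substituting into the budget: x_1* = 6 + 2/3·(m − 6·p_1 − 3·p_2)/p_1, and x_2* = 3 + 1/3·(…)/p_2.
Set x_1* = 20 in the demand function and solve for p_1: p_1 = 7.

p_1 = 7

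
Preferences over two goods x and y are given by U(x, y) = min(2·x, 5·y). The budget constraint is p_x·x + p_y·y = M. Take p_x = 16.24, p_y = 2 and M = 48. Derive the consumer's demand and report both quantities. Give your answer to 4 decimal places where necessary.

With perfect complements, no substitution: consume in ratio x:y = 5:2.
Budget: p_x·x + p_y·(2/5)·x = M, so (5·p_x + 2·p_y)·x = 5·M.
Demand: x*(p_x,p_y,M) = 5·M/(5·p_x + 2·p_y), y* = 2·M/(5·p_x + 2·p_y).
Here 5·16.24 + 2·2 = 85.2, giving x* = 2.8169 and y* = 1.1268.

x* = 2.8169, y* = 1.1268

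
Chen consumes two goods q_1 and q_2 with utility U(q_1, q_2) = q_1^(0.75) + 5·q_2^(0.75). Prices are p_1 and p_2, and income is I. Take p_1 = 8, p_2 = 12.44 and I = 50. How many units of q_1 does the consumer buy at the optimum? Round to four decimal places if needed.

MU_q_1 ∝ q_1^(-0.25), MU_q_2 ∝ 5·q_2^(-0.25), so MRS = (1/5)·(q_2/q_1)^(0.25) = p_1/p_2.
Solve for the ratio: q_2/q_1 = [5·p_1/p_2]^(4).
Substitute q_2 = (q_2/q_1)·q_1 into the budget: q_1* = I/(p_1 + p_2·(q_2/q_1)).
Numerically q_2/q_1 = 106.895259, so q_1* = 50/(8 + 12.44·106.895259) = 0.0374.

q_1* = 0.0374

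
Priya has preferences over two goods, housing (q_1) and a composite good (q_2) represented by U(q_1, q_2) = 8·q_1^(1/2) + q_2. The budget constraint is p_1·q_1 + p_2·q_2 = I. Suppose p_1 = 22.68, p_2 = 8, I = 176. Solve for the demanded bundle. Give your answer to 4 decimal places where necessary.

Set MRS = p_1/p_2: 4·q_1^(−1/2) = p_1/p_2.
Solve: √q_1 = 4·p_2/p_1, so q_1*(p_1,p_2) = (4·p_2/p_1)², and q_2* = (I − p_1·q_1*)/p_2.
Plugging in: q_1* = (4·8/22.68)² = 1.9907, q_2* = 16.3563.

q_1* = 1.9907, q_2* = 16.3563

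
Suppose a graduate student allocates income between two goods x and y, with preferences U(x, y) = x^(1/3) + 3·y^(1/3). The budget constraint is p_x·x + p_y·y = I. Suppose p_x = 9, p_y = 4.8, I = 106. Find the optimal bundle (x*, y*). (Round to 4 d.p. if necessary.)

MRS = MU_x/MU_y = (1/3)·(y/x)^(2/3). Set equal to p_x/p_y.
Solve for the ratio: y/x = [3·p_x/p_y]^(1.5).
Substitute y = (y/x)·x into the budget: x* = I/(p_x + p_y·(y/x)).
Numerically y/x = 13.340859, so x* = 106/(9 + 4.8·13.340859) = 1.4513 and y* = 13.340859·1.4513 = 19.3621.

x* = 1.4513, y* = 19.3621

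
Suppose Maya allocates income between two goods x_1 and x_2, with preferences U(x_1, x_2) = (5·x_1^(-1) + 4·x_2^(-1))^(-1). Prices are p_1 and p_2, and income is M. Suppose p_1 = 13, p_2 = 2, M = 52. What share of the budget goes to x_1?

MRS = MU_x_1/MU_x_2 = (5/4)·(x_2/x_1)^(2). Set equal to p_1/p_2.
Solve for the ratio: x_2/x_1 = [(4/5)·p_1/p_2]^(0.5).
With the ratio pinned down, the budget gives x_1* = M/(p_1 + p_2·(x_2/x_1)) and x_2* = (x_2/x_1)·x_1*.
Numerically x_2/x_1 = 2.280351, so x_1* = 52/(13 + 2·2.280351) = 2.9612 and x_2* = 2.280351·2.9612 = 6.7525.
Expenditure on x_1: 13·2.9612 = 38.495; share = 0.7403.

share on x_1 = 0.7403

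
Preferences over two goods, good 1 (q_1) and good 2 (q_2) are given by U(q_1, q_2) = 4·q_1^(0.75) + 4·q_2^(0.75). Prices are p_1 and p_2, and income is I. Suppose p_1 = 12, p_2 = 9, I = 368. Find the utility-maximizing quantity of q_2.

q_2* = 28.757

MU_q_1 ∝ 4·q_1^(-0.25), MU_q_2 ∝ 4·q_2^(-0.25), so MRS = (q_2/q_1)^(0.25) = p_1/p_2.
Solve for the ratio: q_2/q_1 = [p_1/p_2]^(4).
With the ratio pinned down, the budget gives q_1* = I/(p_1 + p_2·(q_2/q_1)) and q_2* = (q_2/q_1)·q_1*.
Numerically q_2/q_1 = 3.160494, so q_1* = 368/(12 + 9·3.160494) = 9.0989 and q_2* = 3.160494·9.0989 = 28.757.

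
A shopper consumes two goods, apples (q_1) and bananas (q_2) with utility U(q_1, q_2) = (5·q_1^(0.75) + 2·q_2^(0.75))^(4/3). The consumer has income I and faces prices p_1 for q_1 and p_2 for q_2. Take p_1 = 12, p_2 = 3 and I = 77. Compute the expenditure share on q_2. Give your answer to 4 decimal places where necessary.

MU_q_1 ∝ 5·q_1^(-0.25), MU_q_2 ∝ 2·q_2^(-0.25), so MRS = (5/2)·(q_2/q_1)^(0.25) = p_1/p_2.
Hence q_2/q_1 = ((2/5)·p_1/p_2)^(1/(0.25)), i.e. raised to the 4 power.
With the ratio pinned down, the budget gives q_1* = I/(p_1 + p_2·(q_2/q_1)) and q_2* = (q_2/q_1)·q_1*.
Numerically q_2/q_1 = 6.5536, so q_1* = 77/(12 + 3·6.5536) = 2.432 and q_2* = 6.5536·2.432 = 15.9385.
Expenditure on q_2: 3·15.9385 = 47.8156; share = 0.621.

share on q_2 = 0.621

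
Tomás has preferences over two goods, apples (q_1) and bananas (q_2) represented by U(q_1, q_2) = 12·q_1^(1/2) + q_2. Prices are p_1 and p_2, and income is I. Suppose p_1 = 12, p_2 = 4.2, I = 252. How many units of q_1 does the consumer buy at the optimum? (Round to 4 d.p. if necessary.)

q_1* = 4.41

Thus q_1* = (6·p_2/p_1)² — independent of I — with the rest of income spent on q_2.
Plugging in: q_1* = (6·4.2/12)² = 4.41.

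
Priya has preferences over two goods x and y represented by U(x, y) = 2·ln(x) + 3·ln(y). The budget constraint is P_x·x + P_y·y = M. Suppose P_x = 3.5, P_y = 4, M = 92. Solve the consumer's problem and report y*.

The MRS is (2/3)·y/x. Set MRS = P_x/P_y.
Rearranging, P_y·y = (3/2)·P_x·x. Substituting into the budget gives P_x·x·(1 + (3/2)) = M.
Demand: x*(P_x,P_y,M) = 0.4·M/P_x and y* = 0.6·M/P_y.
At P_x=3.5, P_y=4, M=92: y* = 0.6·92/4 = 13.8.

y* = 13.8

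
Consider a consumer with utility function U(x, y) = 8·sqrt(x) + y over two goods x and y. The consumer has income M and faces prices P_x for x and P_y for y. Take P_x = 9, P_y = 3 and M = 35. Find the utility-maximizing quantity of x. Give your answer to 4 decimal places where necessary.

x* = 1.7778

Utility is quasi-linear in y; the FOC for x is 4/√x = P_x/P_y.
Thus x* = (4·P_y/P_x)² — independent of M — with the rest of income spent on y.
Plugging in: x* = (4·3/9)² = 1.7778.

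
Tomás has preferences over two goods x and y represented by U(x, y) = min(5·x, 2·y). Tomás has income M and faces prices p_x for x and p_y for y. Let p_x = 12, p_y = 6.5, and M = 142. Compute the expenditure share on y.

share on y = 0.5752

Leontief preferences: the optimum is at the kink where x/2 = y/5, i.e. y = (5/2)·x.
Budget: p_x·x + p_y·(5/2)·x = M, so (2·p_x + 5·p_y)·x = 2·M.
Demand: x*(p_x,p_y,M) = 2·M/(2·p_x + 5·p_y), y* = 5·M/(2·p_x + 5·p_y).
Here 2·12 + 5·6.5 = 56.5, giving x* = 5.0265 and y* = 12.5664.
Expenditure on y: 6.5·12.5664 = 81.6814; share = 0.5752.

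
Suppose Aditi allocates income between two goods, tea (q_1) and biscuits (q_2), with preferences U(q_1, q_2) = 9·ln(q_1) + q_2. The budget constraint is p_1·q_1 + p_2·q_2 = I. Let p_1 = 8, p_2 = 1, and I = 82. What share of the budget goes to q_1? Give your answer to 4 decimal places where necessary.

At the given prices: q_1* = 9·1/8 = 1.125, and q_2* = 73.
Expenditure on q_1: 8·1.125 = 9; share = 0.1098.

share on q_1 = 0.1098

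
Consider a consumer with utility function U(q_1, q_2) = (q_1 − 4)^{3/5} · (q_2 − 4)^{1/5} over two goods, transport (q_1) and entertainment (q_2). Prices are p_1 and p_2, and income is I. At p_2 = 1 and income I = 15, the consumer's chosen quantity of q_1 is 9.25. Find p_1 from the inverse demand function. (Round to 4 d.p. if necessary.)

Let q_1' = q_1−4, q_2' = q_2−4. MRS = 3·q_2'/q_1' = p_1/p_2.
Substituting into the budget: q_1* = 4 + 0.75·(I − 4·p_1 − 4·p_2)/p_1, and q_2* = 4 + 0.25·(…)/p_2.
Set q_1* = 9.25 in the demand function and solve for p_1: p_1 = 1.

p_1 = 1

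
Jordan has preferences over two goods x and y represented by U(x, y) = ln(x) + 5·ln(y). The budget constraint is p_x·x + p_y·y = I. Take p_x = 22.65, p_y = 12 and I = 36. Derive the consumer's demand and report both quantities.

x* = 0.2649, y* = 2.5

The MRS is (1/5)·y/x. Set MRS = p_x/p_y.
Rearranging, p_y·y = 5·p_x·x. Substituting into the budget gives p_x·x·(1 + 5) = I.
Demand: x*(p_x,p_y,I) = 1/6·I/p_x and y* = 5/6·I/p_y.
At p_x=22.65, p_y=12, I=36: x* = 1/6·36/22.65 = 0.2649, y* = 2.5.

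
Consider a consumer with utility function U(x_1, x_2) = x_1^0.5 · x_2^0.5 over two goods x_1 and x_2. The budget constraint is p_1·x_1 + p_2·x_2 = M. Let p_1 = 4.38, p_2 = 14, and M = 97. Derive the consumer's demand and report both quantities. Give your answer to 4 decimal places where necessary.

The MRS is x_2/x_1. Set MRS = p_1/p_2.
So 0.5·p_2·x_2 = 0.5·p_1·x_1; combined with the budget, a share 0.5 of income goes to x_1.
Demand: x_1*(p_1,p_2,M) = 0.5·M/p_1 and x_2* = 0.5·M/p_2.
At p_1=4.38, p_2=14, M=97: x_1* = 0.5·97/4.38 = 11.0731, x_2* = 3.4643.

x_1* = 11.0731, x_2* = 3.4643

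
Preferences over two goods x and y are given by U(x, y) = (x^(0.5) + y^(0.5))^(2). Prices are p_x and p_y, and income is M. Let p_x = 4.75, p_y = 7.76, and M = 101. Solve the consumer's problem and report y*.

MRS = MU_x/MU_y = (y/x)^(0.5). Set equal to p_x/p_y.
Solve for the ratio: y/x = [p_x/p_y]^(2).
With the ratio pinned down, the budget gives x* = M/(p_x + p_y·(y/x)) and y* = (y/x)·x*.
Numerically y/x = 0.374683, so x* = 101/(4.75 + 7.76·0.374683) = 13.1896 and y* = 0.374683·13.1896 = 4.9419.

y* = 4.9419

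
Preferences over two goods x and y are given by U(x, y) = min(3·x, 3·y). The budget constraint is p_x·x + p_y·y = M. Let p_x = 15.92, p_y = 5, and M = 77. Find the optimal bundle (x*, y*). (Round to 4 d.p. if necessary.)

x* = 3.6807, y* = 3.6807

With perfect complements, no substitution: consume in ratio x:y = 3:3.
Budget: p_x·x + p_y·x = M, so (3·p_x + 3·p_y)·x = 3·M.
Demand: x*(p_x,p_y,M) = 3·M/(3·p_x + 3·p_y), y* = 3·M/(3·p_x + 3·p_y).
Here 3·15.92 + 3·5 = 62.76, giving x* = 3.6807 and y* = 3.6807.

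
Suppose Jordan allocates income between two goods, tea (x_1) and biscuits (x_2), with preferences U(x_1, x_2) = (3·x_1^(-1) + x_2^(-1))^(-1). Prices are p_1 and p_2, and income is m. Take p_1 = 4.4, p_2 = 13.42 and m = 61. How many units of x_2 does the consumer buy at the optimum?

MRS = MU_x_1/MU_x_2 = 3·(x_2/x_1)^(2). Set equal to p_1/p_2.
Solve for the ratio: x_2/x_1 = [(1/3)·p_1/p_2]^(0.5).
With the ratio pinned down, the budget gives x_1* = m/(p_1 + p_2·(x_2/x_1)) and x_2* = (x_2/x_1)·x_1*.
Numerically x_2/x_1 = 0.33059, so x_1* = 61/(4.4 + 13.42·0.33059) = 6.9032 and x_2* = 0.33059·6.9032 = 2.2821.

x_2* = 2.2821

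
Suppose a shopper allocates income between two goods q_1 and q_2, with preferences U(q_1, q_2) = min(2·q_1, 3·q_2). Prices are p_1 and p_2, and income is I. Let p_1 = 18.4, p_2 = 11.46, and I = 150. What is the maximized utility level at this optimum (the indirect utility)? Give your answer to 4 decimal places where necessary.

V = 11.5207

Demand: q_1*(p_1,p_2,I) = 3·I/(3·p_1 + 2·p_2), q_2* = 2·I/(3·p_1 + 2·p_2).
Here 3·18.4 + 2·11.46 = 78.12, giving q_1* = 5.7604 and q_2* = 3.8402.
Utility at the optimum: U(5.7604, 3.8402) = 11.5207.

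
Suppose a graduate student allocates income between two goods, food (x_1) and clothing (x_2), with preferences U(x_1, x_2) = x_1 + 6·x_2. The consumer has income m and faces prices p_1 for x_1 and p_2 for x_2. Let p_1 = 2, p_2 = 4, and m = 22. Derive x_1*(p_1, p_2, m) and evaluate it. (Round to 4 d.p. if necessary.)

x_2 gives more utility per dollar, so spend all income on x_2: x_2* = m/p_2, x_1* = 0.
Numerically: x_1* = 0, x_2* = 5.5.

x_1* = 0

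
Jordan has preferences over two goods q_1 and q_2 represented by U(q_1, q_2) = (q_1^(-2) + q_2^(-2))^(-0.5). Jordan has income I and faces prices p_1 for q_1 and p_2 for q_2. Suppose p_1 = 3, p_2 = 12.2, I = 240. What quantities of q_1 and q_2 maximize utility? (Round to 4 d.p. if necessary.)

MRS = MU_q_1/MU_q_2 = (q_2/q_1)^(3). Set equal to p_1/p_2.
Solve for the ratio: q_2/q_1 = [p_1/p_2]^(1/3).
With the ratio pinned down, the budget gives q_1* = I/(p_1 + p_2·(q_2/q_1)) and q_2* = (q_2/q_1)·q_1*.
Numerically q_2/q_1 = 0.626499, so q_1* = 240/(3 + 12.2·0.626499) = 22.5494 and q_2* = 0.626499·22.5494 = 14.1272.

q_1* = 22.5494, q_2* = 14.1272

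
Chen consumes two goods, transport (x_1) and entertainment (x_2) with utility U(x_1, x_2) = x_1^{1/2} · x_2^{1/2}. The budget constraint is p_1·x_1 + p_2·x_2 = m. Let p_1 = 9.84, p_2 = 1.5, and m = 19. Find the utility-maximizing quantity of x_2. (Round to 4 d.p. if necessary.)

Tangency: MRS = x_2/x_1 = p_1/p_2.
So 0.5·p_2·x_2 = 0.5·p_1·x_1; combined with the budget, a share 0.5 of income goes to x_1.
Demand: x_1*(p_1,p_2,m) = 0.5·m/p_1 and x_2* = 0.5·m/p_2.
At p_1=9.84, p_2=1.5, m=19: x_2* = 0.5·19/1.5 = 6.3333.

x_2* = 6.3333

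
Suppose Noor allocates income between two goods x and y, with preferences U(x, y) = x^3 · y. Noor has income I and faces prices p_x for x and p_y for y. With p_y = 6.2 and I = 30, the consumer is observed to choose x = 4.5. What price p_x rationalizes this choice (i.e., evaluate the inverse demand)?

p_x = 5

MU_x/MU_y = (3·y)/(x); tangency sets this equal to p_x/p_y.
Rearranging, p_y·y = (1/3)·p_x·x. Substituting into the budget gives p_x·x·(1 + (1/3)) = I.
Demand: x*(p_x,p_y,I) = 0.75·I/p_x and y* = 0.25·I/p_y.
Set x* = 4.5 in the demand function and solve for p_x: p_x = 5.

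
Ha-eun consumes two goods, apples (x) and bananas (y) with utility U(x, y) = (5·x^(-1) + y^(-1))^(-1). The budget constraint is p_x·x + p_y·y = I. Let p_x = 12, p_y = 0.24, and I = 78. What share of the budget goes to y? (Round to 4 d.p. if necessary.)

share on y = 0.0595

MU_x ∝ 5·x^(-2), MU_y ∝ y^(-2), so MRS = 5·(y/x)^(2) = p_x/p_y.
Solve for the ratio: y/x = [(1/5)·p_x/p_y]^(0.5).
With the ratio pinned down, the budget gives x* = I/(p_x + p_y·(y/x)) and y* = (y/x)·x*.
Numerically y/x = 3.162278, so x* = 78/(12 + 0.24·3.162278) = 6.1134 and y* = 3.162278·6.1134 = 19.3321.
Expenditure on y: 0.24·19.3321 = 4.6397; share = 0.0595.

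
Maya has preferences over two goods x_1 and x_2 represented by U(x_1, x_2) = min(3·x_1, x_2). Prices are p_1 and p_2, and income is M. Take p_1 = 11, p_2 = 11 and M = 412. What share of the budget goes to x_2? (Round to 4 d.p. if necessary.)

Leontief preferences: the optimum is at the kink where x_1/1 = x_2/3, i.e. x_2 = 3·x_1.
Budget: p_1·x_1 + p_2·3·x_1 = M, so (p_1 + 3·p_2)·x_1 = M.
Demand: x_1*(p_1,p_2,M) = M/(p_1 + 3·p_2), x_2* = 3·M/(p_1 + 3·p_2).
Here 11 + 3·11 = 44, giving x_1* = 9.3636 and x_2* = 28.0909.
Expenditure on x_2: 11·28.0909 = 309; share = 0.75.

share on x_2 = 0.75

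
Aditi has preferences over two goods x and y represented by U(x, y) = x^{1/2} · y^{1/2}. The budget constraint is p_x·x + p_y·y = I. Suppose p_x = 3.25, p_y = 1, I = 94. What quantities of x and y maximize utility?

Demand: x*(p_x,p_y,I) = 0.5·I/p_x and y* = 0.5·I/p_y.
At p_x=3.25, p_y=1, I=94: x* = 0.5·94/3.25 = 14.4615, y* = 47.

x* = 14.4615, y* = 47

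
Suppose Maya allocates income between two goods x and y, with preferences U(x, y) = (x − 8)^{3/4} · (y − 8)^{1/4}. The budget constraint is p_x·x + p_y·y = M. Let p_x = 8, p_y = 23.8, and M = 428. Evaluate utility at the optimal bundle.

V = 9.4161

This is Cobb-Douglas in (x−8, y−8): tangency gives 0.75·p_y·(y−8) = 0.25·p_x·(x−8).
After buying the subsistence bundle (8, 8), a share 0.75 of the remaining income goes to x: x* = 8 + 0.75·(M − 8p_x − 8p_y)/p_x.
Discretionary income = 428 − 8·8 − 8·23.8 = 173.6; x* = 8 + 0.75·173.6/8 = 24.275; y* = 8 + 0.25·173.6/23.8 = 9.8235.
Utility at the optimum: U(24.275, 9.8235) = 9.4161.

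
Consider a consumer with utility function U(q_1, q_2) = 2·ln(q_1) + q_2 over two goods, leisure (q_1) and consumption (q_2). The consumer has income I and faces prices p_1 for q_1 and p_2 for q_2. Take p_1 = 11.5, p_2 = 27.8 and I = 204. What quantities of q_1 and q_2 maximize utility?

Set MRS = p_1/p_2: (2/q_1)/1 = p_1/p_2.
So q_1*(p_1,p_2) = 2·p_2/p_1, independent of income; and q_2* = (I − 2·p_2)/p_2.
At the given prices: q_1* = 2·27.8/11.5 = 4.8348, and q_2* = 5.3381.

q_1* = 4.8348, q_2* = 5.3381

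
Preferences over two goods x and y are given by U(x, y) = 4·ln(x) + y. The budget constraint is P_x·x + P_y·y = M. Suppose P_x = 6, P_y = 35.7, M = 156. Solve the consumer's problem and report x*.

x* = 23.8

MU_x = 4/x, MU_y = 1. Tangency: 4/x = P_x/P_y.
So x*(P_x,P_y) = 4·P_y/P_x, independent of income; and y* = (M − 4·P_y)/P_y.
At the given prices: x* = 4·35.7/6 = 23.8.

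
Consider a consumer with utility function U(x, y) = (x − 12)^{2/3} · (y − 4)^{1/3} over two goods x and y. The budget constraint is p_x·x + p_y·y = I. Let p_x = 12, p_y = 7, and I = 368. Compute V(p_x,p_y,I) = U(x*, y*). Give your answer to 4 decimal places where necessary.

V = 10.3435

Substituting into the budget: x* = 12 + 2/3·(I − 12·p_x − 4·p_y)/p_x, and y* = 4 + 1/3·(…)/p_y.
Discretionary income = 368 − 12·12 − 4·7 = 196; x* = 12 + 2/3·196/12 = 22.8889; y* = 4 + 1/3·196/7 = 13.3333.
Utility at the optimum: U(22.8889, 13.3333) = 10.3435.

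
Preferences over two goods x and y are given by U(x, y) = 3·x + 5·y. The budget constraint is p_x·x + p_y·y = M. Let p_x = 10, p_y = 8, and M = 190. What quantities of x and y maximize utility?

Numerically: x* = 0, y* = 23.75.

x* = 0, y* = 23.75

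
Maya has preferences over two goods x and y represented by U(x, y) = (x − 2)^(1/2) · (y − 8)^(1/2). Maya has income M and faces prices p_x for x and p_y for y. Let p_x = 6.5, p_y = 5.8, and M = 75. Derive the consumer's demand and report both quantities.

Let x' = x−2, y' = y−8. MRS = y'/x' = p_x/p_y.
After buying the subsistence bundle (2, 8), a share 0.5 of the remaining income goes to x: x* = 2 + 0.5·(M − 2p_x − 8p_y)/p_x.
Discretionary income = 75 − 2·6.5 − 8·5.8 = 15.6; x* = 2 + 0.5·15.6/6.5 = 3.2; y* = 8 + 0.5·15.6/5.8 = 9.3448.

x* = 3.2, y* = 9.3448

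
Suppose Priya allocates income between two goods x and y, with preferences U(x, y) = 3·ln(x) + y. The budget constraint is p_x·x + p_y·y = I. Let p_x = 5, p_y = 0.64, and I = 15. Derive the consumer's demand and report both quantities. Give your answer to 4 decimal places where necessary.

MU_x = 3/x, MU_y = 1. Tangency: 3/x = p_x/p_y.
So x*(p_x,p_y) = 3·p_y/p_x, independent of income; and y* = (I − 3·p_y)/p_y.
At the given prices: x* = 3·0.64/5 = 0.384, and y* = 20.4375.

x* = 0.384, y* = 20.4375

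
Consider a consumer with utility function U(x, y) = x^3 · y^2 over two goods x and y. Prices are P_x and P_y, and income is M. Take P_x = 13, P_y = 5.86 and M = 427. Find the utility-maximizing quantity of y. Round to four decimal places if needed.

MU_x/MU_y = (3·y)/(2·x); tangency sets this equal to P_x/P_y.
So 3·P_y·y = 2·P_x·x; combined with the budget, a share 0.6 of income goes to x.
Demand: x*(P_x,P_y,M) = 0.6·M/P_x and y* = 0.4·M/P_y.
At P_x=13, P_y=5.86, M=427: y* = 0.4·427/5.86 = 29.1468.

y* = 29.1468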